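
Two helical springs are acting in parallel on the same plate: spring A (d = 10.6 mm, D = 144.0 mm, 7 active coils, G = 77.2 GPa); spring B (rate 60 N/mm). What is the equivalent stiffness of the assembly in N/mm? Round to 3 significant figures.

65.8 N/mm

k_A = Gd⁴/(8D³N_a) = (77.2×10³)(10.6⁴)/(8·144.0³·7) = 5.8286 N/mm
Parallel: k_eq = 5.8286 + 60 = 65.829 N/mm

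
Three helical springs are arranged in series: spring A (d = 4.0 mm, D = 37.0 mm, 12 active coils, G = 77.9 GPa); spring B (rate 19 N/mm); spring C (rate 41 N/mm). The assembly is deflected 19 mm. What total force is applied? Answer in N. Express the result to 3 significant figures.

k_A = Gd⁴/(8D³N_a) = (77.9×10³)(4.0⁴)/(8·37.0³·12) = 4.1011 N/mm
Series: 1/k_eq = 1/4.1011 + 1/19 + 1/41 = 0.32086; k_eq = 3.1166 N/mm
F = k_eq·δ = 3.1166·19 = 59.216 N

59.2 N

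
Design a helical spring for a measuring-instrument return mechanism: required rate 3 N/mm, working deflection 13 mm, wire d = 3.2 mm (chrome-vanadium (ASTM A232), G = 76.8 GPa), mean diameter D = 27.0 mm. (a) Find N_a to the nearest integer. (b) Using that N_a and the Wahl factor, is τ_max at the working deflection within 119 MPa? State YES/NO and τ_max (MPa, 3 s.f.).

(a) 17 coils; (b) YES, τ_max = 96.3 MPa

N_a = Gd⁴/(8D³k) = (76.8×10³)(3.2⁴)/(8·27.0³·3) = 17.05 → N_a = 17
Actual rate k = Gd⁴/(8D³·17) = 3.0084 N/mm
Working load F = kδ = 3.0084·13 = 39.109 N
C = 27.0/3.2 = 8.4375; K_W = (4C−1)/(4C−4)+0.615/C = 1.1737
τ_max = K_W·8FD/(πd³) = 1.1737·82.059 = 96.315 MPa
τ_max ≤ 119 MPa → acceptable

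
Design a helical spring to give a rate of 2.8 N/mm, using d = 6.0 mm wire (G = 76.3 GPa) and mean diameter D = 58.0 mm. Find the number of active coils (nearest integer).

23

N_a = Gd⁴/(8D³k) = (76.3×10³ × 6.0⁴)/(8 × 58.0³ × 2.8)
    = 9.88848e+07 / 4.37051e+06 = 22.63 → 23 coils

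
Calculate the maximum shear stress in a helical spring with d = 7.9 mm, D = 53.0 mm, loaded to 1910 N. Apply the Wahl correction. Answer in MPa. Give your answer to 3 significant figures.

639 MPa

Spring index C = D/d = 53.0/7.9 = 6.7089
K_W = (4C−1)/(4C−4) + 0.615/C = 25.835/22.835 + 0.0917 = 1.2230
τ₀ = 8FD/(πd³) = 8·1910·53.0/(π·7.9³) = 809840/1548.9 = 522.84 MPa
τ_max = K·τ₀ = 1.2230 × 522.84 = 639.46 MPa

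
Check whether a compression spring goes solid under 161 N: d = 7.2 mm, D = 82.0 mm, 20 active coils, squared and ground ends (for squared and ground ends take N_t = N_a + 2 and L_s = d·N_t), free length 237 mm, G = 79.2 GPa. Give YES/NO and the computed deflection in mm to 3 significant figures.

NO, δ = 66.7 mm

k = Gd⁴/(8D³N_a) = (79.2×10³)(7.2⁴)/(8·82.0³·20) = 2.4126 N/mm
N_t = 22; L_s = 7.2·22 = 158.4 mm; δ_solid = L₀ − L_s = 237 − 158.4 = 78.6 mm
δ = F/k = 161/2.4126 = 66.732 mm
δ < δ_solid → spring does not go solid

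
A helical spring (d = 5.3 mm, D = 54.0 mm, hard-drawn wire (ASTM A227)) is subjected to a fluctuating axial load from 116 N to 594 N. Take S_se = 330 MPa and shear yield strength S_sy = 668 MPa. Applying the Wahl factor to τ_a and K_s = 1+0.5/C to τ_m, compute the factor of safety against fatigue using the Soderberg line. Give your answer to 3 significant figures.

C = D/d = 54.0/5.3 = 10.1887; K_W = (4C−1)/(4C−4)+0.615/C = 1.1420; K_s = 1+0.5/C = 1.0491
F_a = (F_max−F_min)/2 = 239 N; F_m = (F_max+F_min)/2 = 355 N
τ_a = K_W·8F_aD/(πd³) = 1.1420 × 220.75 = 252.09 MPa
τ_m = K_s·8F_mD/(πd³) = 1.0491 × 327.89 = 343.99 MPa
Soderberg: 1/n_f = τ_a/S_se + τ_m/S_sy = 252.09/330 + 343.99/668 = 0.76392 + 0.51495 = 1.2789
n_f = 1/1.2789 = 0.7819

0.782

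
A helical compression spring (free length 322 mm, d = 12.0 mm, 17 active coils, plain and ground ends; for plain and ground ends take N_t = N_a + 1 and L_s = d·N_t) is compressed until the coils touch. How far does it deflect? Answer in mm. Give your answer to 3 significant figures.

N_t = 18; L_s = 12.0·18 = 216 mm
δ_solid = L₀ − L_s = 322 − 216 = 106 mm

106 mm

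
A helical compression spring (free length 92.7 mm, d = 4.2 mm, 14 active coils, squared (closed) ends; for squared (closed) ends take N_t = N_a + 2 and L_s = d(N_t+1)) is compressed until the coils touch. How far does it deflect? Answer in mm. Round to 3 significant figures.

21.3 mm

N_t = 16; L_s = 4.2·17 = 71.4 mm
δ_solid = L₀ − L_s = 92.7 − 71.4 = 21.3 mm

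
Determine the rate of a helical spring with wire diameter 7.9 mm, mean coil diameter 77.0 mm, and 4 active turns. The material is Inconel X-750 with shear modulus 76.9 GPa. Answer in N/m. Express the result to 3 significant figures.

k = Gd⁴/(8D³N_a) = (76.9×10³ × 7.9⁴) / (8 × 77.0³ × 4)
  = 2.99526e+08 / 1.46091e+07 = 20.503 N/mm = 20503 N/m

20500 N/m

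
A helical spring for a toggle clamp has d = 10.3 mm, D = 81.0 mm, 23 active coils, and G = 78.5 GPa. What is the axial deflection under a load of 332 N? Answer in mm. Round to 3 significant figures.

k = Gd⁴/(8D³N_a) = (78.5×10³)(10.3⁴)/(8·81.0³·23) = 9.0354 N/mm
δ = F/k = 332 / 9.0354 = 36.745 mm

36.7 mm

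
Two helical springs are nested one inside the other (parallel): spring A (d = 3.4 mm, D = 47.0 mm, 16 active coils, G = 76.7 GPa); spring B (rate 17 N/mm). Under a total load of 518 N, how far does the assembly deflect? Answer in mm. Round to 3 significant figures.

k_A = Gd⁴/(8D³N_a) = (76.7×10³)(3.4⁴)/(8·47.0³·16) = 0.77127 N/mm
Parallel: k_eq = 0.77127 + 17 = 17.771 N/mm
δ = F/k_eq = 518/17.771 = 29.148 mm

29.1 mm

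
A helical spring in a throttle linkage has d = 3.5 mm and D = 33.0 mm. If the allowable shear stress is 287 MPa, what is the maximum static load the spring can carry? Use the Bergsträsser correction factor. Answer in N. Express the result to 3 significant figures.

128 N

C = D/d = 33.0/3.5 = 9.4286
K_B = (4C+2)/(4C−3) = 39.714/34.714 = 1.1440
τ_max = K·8FD/(πd³) → F_max = τ_allow·πd³/(8DK)
F_max = 287·π·3.5³/(8·33.0·1.1440) = 38658/302.02 = 128 N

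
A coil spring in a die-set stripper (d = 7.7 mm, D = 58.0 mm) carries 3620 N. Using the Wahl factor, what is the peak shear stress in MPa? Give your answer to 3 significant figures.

1400 MPa

Spring index C = D/d = 58.0/7.7 = 7.5325
K_W = (4C−1)/(4C−4) + 0.615/C = 29.130/26.130 + 0.0816 = 1.1965
τ₀ = 8FD/(πd³) = 8·3620·58.0/(π·7.7³) = 1.67968e+06/1434.2 = 1171.1 MPa
τ_max = K·τ₀ = 1.1965 × 1171.1 = 1401.2 MPa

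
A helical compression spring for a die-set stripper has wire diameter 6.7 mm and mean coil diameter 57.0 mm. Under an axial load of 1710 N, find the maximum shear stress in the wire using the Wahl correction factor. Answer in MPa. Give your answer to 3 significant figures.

Spring index C = D/d = 57.0/6.7 = 8.5075
K_W = (4C−1)/(4C−4) + 0.615/C = 33.030/30.030 + 0.0723 = 1.1722
τ₀ = 8FD/(πd³) = 8·1710·57.0/(π·6.7³) = 779760/944.87 = 825.25 MPa
τ_max = K·τ₀ = 1.1722 × 825.25 = 967.35 MPa

967 MPa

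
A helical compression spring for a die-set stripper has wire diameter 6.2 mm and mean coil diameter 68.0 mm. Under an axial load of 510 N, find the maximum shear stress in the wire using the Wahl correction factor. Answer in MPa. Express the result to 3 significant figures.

419 MPa

Spring index C = D/d = 68.0/6.2 = 10.9677
K_W = (4C−1)/(4C−4) + 0.615/C = 42.871/39.871 + 0.0561 = 1.1313
τ₀ = 8FD/(πd³) = 8·510·68.0/(π·6.2³) = 277440/748.73 = 370.55 MPa
τ_max = K·τ₀ = 1.1313 × 370.55 = 419.21 MPa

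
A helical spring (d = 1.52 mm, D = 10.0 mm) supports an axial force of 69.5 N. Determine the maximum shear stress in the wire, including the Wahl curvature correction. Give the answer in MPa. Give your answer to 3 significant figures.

Spring index C = D/d = 10.0/1.52 = 6.5789
K_W = (4C−1)/(4C−4) + 0.615/C = 25.316/22.316 + 0.0935 = 1.2279
τ₀ = 8FD/(πd³) = 8·69.5·10.0/(π·1.52³) = 5560/11.033 = 503.96 MPa
τ_max = K·τ₀ = 1.2279 × 503.96 = 618.82 MPa

619 MPa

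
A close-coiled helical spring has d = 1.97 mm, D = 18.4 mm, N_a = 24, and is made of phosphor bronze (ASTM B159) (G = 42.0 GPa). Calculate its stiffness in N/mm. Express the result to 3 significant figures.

0.529 N/mm

k = Gd⁴/(8D³N_a) = (42.0×10³ × 1.97⁴) / (8 × 18.4³ × 24)
  = 632578 / 1.19606e+06 = 0.52888 N/mm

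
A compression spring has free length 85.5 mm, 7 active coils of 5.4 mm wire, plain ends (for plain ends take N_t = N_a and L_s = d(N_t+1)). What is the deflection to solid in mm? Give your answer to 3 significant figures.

N_t = 7; L_s = 5.4·8 = 43.2 mm
δ_solid = L₀ − L_s = 85.5 − 43.2 = 42.3 mm

42.3 mm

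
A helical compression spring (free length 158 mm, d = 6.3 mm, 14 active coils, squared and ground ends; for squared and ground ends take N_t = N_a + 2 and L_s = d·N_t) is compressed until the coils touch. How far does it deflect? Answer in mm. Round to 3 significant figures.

N_t = 16; L_s = 6.3·16 = 100.8 mm
δ_solid = L₀ − L_s = 158 − 100.8 = 57.2 mm

57.2 mm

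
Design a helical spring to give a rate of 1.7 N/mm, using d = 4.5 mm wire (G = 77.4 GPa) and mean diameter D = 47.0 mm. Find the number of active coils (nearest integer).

N_a = Gd⁴/(8D³k) = (77.4×10³ × 4.5⁴)/(8 × 47.0³ × 1.7)
    = 3.17388e+07 / 1.41199e+06 = 22.48 → 22 coils

22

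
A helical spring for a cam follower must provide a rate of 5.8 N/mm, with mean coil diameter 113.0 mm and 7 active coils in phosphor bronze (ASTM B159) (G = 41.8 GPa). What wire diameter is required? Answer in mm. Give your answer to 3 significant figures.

d = (8D³N_a·k / G)^(1/4) = (8·113.0³·7·5.8 / (41.8×10³))^0.25
  = (11212)^0.25 = 10.2901 mm

10.3 mm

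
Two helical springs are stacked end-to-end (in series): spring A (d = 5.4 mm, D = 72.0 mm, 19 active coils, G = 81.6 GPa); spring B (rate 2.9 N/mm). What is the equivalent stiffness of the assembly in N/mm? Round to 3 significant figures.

0.860 N/mm

k_A = Gd⁴/(8D³N_a) = (81.6×10³)(5.4⁴)/(8·72.0³·19) = 1.223 N/mm
Series: 1/k_eq = 1/1.223 + 1/2.9 = 1.1625; k_eq = 0.86022 N/mm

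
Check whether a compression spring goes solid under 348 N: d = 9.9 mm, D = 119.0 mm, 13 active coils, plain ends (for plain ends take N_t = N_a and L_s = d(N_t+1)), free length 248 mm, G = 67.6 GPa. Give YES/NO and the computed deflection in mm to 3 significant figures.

k = Gd⁴/(8D³N_a) = (67.6×10³)(9.9⁴)/(8·119.0³·13) = 3.7052 N/mm
N_t = 13; L_s = 9.9·14 = 138.6 mm; δ_solid = L₀ − L_s = 248 − 138.6 = 109.4 mm
δ = F/k = 348/3.7052 = 93.922 mm
δ < δ_solid → spring does not go solid

NO, δ = 93.9 mm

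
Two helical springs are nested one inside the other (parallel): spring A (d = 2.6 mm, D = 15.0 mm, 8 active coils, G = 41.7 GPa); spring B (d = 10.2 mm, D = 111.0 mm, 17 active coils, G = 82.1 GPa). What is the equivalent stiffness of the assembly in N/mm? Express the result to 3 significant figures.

k_A = Gd⁴/(8D³N_a) = (41.7×10³)(2.6⁴)/(8·15.0³·8) = 8.8222 N/mm
k_B = Gd⁴/(8D³N_a) = (82.1×10³)(10.2⁴)/(8·111.0³·17) = 4.7779 N/mm
Parallel: k_eq = 8.8222 + 4.7779 = 13.6 N/mm

13.6 N/mm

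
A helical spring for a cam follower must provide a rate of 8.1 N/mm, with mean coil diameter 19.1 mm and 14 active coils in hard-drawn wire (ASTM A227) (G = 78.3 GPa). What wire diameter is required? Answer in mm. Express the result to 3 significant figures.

d = (8D³N_a·k / G)^(1/4) = (8·19.1³·14·8.1 / (78.3×10³))^0.25
  = (80.731)^0.25 = 2.9975 mm

3.00 mm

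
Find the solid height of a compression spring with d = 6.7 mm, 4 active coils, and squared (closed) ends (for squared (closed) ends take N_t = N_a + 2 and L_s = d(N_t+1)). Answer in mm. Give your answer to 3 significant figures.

46.9 mm

squared (closed) ends: N_t = N_a + 2 = 4 + 2 = 6
L_s = d·(N_t+1) = 6.7 × 7 = 46.9 mm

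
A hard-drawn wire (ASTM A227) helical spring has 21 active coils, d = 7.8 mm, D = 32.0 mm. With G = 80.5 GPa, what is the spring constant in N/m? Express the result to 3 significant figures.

k = Gd⁴/(8D³N_a) = (80.5×10³ × 7.8⁴) / (8 × 32.0³ × 21)
  = 2.97971e+08 / 5.50502e+06 = 54.127 N/mm = 54127 N/m

54100 N/m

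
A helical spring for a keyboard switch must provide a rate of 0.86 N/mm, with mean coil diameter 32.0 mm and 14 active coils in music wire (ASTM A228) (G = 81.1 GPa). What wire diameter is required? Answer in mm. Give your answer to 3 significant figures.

2.50 mm

d = (8D³N_a·k / G)^(1/4) = (8·32.0³·14·0.86 / (81.1×10³))^0.25
  = (38.918)^0.25 = 2.4977 mm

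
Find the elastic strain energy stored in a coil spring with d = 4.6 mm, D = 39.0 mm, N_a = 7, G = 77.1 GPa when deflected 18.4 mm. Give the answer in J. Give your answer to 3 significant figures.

k = Gd⁴/(8D³N_a) = (77.1×10³)(4.6⁴)/(8·39.0³·7) = 10.392 N/mm
U = ½kδ² = 0.5 × 10.392 × 18.4² = 1759.2 N·mm = 1.7592 J

1.76 J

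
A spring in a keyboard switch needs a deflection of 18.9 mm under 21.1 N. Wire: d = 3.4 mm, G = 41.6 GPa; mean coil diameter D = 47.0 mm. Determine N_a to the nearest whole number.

Required rate k = F/δ = 21.1/18.9 = 1.1164 N/mm
N_a = Gd⁴/(8D³k) = (41.6×10³ × 3.4⁴)/(8 × 47.0³ × 1.1164)
    = 5.55916e+06 / 927266 = 5.995 → 6 coils

6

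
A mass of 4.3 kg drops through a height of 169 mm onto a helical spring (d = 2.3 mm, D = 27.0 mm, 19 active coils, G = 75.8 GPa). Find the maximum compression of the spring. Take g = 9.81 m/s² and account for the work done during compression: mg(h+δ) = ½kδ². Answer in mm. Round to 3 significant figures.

k = Gd⁴/(8D³N_a) = (75.8×10³)(2.3⁴)/(8·27.0³·19) = 0.709 N/mm
W = mg = 4.3 × 9.81 = 42.183 N
½kδ² − Wδ − Wh = 0 → δ = (W + √(W² + 2kWh))/k
δ = (42.183 + √(1779.4 + 10108.8))/0.709 = (42.183 + 109.03)/0.709 = 213.28 mm

213 mm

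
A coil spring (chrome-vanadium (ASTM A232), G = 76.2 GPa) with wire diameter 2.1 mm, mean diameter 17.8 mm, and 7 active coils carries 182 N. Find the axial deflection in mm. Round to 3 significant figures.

k = Gd⁴/(8D³N_a) = (76.2×10³)(2.1⁴)/(8·17.8³·7) = 4.6923 N/mm
δ = F/k = 182 / 4.6923 = 38.787 mm

38.8 mm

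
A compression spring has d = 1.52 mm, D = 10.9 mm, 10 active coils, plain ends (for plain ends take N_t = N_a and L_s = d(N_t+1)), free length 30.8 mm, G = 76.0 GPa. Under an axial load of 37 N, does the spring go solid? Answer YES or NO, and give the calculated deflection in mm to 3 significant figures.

k = Gd⁴/(8D³N_a) = (76.0×10³)(1.52⁴)/(8·10.9³·10) = 3.9158 N/mm
N_t = 10; L_s = 1.52·11 = 16.72 mm; δ_solid = L₀ − L_s = 30.8 − 16.72 = 14.08 mm
δ = F/k = 37/3.9158 = 9.4489 mm
δ < δ_solid → spring does not go solid

NO, δ = 9.45 mm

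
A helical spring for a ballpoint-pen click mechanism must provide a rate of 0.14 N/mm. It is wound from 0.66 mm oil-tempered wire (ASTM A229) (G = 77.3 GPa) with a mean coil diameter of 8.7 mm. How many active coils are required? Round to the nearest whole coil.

N_a = Gd⁴/(8D³k) = (77.3×10³ × 0.66⁴)/(8 × 8.7³ × 0.14)
    = 14667.5 / 737.523 = 19.89 → 20 coils

20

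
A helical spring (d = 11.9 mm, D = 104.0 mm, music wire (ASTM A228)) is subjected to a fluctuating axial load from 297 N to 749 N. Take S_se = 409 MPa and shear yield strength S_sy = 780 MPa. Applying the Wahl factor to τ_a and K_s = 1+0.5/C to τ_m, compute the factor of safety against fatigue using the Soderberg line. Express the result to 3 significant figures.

4.70

C = D/d = 104.0/11.9 = 8.7395; K_W = (4C−1)/(4C−4)+0.615/C = 1.1673; K_s = 1+0.5/C = 1.0572
F_a = (F_max−F_min)/2 = 226 N; F_m = (F_max+F_min)/2 = 523 N
τ_a = K_W·8F_aD/(πd³) = 1.1673 × 35.517 = 41.459 MPa
τ_m = K_s·8F_mD/(πd³) = 1.0572 × 82.193 = 86.895 MPa
Soderberg: 1/n_f = τ_a/S_se + τ_m/S_sy = 41.459/409 + 86.895/780 = 0.10137 + 0.11140 = 0.21277
n_f = 1/0.21277 = 4.7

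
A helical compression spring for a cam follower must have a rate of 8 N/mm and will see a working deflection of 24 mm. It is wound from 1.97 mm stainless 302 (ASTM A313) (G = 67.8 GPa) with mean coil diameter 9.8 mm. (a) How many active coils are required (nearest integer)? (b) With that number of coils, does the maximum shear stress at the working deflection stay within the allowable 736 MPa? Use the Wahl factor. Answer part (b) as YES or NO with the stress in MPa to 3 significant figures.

N_a = Gd⁴/(8D³k) = (67.8×10³)(1.97⁴)/(8·9.8³·8) = 16.95 → N_a = 17
Actual rate k = Gd⁴/(8D³·17) = 7.9777 N/mm
Working load F = kδ = 7.9777·24 = 191.46 N
C = 9.8/1.97 = 4.9746; K_W = (4C−1)/(4C−4)+0.615/C = 1.3123
τ_max = K_W·8FD/(πd³) = 1.3123·624.97 = 820.16 MPa
τ_max > 736 MPa → exceeds allowable

(a) 17 coils; (b) NO, τ_max = 820 MPa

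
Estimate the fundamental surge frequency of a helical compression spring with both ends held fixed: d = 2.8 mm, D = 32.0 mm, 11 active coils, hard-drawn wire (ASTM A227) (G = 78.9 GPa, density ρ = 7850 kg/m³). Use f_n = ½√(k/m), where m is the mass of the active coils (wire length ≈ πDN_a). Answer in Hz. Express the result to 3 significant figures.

88.7 Hz

k = Gd⁴/(8D³N_a) = (78.9×10³)(2.8⁴)/(8·32.0³·11) = 1.6818 N/mm = 1681.8 N/m
Wire length L = πDN_a = π·32.0·11 = 1105.8 mm
m = ρ·(πd²/4)·L = 7850 × 6.1575×10⁻⁶ m² × 1.1058 m = 0.053453 kg
f_n = ½√(k/m) = 0.5·√(1681.8/0.053453) = 0.5·√(31464) = 88.69 Hz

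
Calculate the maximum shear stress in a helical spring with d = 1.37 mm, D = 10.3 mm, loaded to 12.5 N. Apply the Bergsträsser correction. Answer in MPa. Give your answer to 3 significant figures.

Spring index C = D/d = 10.3/1.37 = 7.5182
K_B = (4C+2)/(4C−3) = 32.073/27.073 = 1.1847
τ₀ = 8FD/(πd³) = 8·12.5·10.3/(π·1.37³) = 1030/8.0781 = 127.5 MPa
τ_max = K·τ₀ = 1.1847 × 127.5 = 151.05 MPa

151 MPa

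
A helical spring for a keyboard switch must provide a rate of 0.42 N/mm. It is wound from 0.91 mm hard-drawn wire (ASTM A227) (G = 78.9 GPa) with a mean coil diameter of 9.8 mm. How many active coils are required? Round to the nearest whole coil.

N_a = Gd⁴/(8D³k) = (78.9×10³ × 0.91⁴)/(8 × 9.8³ × 0.42)
    = 54105.6 / 3162.41 = 17.11 → 17 coils

17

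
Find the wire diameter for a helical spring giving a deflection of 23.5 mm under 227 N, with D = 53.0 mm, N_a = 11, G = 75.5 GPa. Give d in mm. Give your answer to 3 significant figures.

6.40 mm

Required rate k = F/δ = 227/23.5 = 9.6596 N/mm
d = (8D³N_a·k / G)^(1/4) = (8·53.0³·11·9.6596 / (75.5×10³))^0.25
  = (1676.2)^0.25 = 6.3985 mm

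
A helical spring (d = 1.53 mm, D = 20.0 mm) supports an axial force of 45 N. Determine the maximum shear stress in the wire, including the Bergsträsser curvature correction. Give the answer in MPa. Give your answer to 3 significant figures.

705 MPa

Spring index C = D/d = 20.0/1.53 = 13.0719
K_B = (4C+2)/(4C−3) = 54.288/49.288 = 1.1014
τ₀ = 8FD/(πd³) = 8·45·20.0/(π·1.53³) = 7200/11.252 = 639.89 MPa
τ_max = K·τ₀ = 1.1014 × 639.89 = 704.81 MPa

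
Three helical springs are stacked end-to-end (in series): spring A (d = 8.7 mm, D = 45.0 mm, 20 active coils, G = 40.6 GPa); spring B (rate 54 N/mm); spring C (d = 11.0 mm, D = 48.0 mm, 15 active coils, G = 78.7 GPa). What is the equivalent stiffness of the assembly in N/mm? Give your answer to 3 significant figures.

k_A = Gd⁴/(8D³N_a) = (40.6×10³)(8.7⁴)/(8·45.0³·20) = 15.953 N/mm
k_C = Gd⁴/(8D³N_a) = (78.7×10³)(11.0⁴)/(8·48.0³·15) = 86.824 N/mm
Series: 1/k_eq = 1/15.953 + 1/54 + 1/86.824 = 0.09272; k_eq = 10.785 N/mm

10.8 N/mm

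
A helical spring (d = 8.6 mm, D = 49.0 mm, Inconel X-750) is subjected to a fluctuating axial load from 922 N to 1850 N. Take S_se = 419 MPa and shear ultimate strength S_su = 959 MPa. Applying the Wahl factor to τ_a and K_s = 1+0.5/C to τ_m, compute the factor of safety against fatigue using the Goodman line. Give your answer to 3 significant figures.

1.71

C = D/d = 49.0/8.6 = 5.6977; K_W = (4C−1)/(4C−4)+0.615/C = 1.2676; K_s = 1+0.5/C = 1.0878
F_a = (F_max−F_min)/2 = 464 N; F_m = (F_max+F_min)/2 = 1386 N
τ_a = K_W·8F_aD/(πd³) = 1.2676 × 91.025 = 115.38 MPa
τ_m = K_s·8F_mD/(πd³) = 1.0878 × 271.9 = 295.76 MPa
Goodman: 1/n_f = τ_a/S_se + τ_m/S_su = 115.38/419 + 295.76/959 = 0.27537 + 0.30840 = 0.58378
n_f = 1/0.58378 = 1.713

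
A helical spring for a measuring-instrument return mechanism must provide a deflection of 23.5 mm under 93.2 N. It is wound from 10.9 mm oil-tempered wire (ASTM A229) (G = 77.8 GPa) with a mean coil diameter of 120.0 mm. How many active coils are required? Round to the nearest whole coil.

20

Required rate k = F/δ = 93.2/23.5 = 3.966 N/mm
N_a = Gd⁴/(8D³k) = (77.8×10³ × 10.9⁴)/(8 × 120.0³ × 3.966)
    = 1.09821e+09 / 5.48254e+07 = 20.03 → 20 coils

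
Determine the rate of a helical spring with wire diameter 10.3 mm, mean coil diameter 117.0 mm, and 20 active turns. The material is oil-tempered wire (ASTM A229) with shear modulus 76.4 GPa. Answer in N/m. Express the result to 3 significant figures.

3360 N/m

k = Gd⁴/(8D³N_a) = (76.4×10³ × 10.3⁴) / (8 × 117.0³ × 20)
  = 8.59889e+08 / 2.56258e+08 = 3.3556 N/mm = 3355.6 N/m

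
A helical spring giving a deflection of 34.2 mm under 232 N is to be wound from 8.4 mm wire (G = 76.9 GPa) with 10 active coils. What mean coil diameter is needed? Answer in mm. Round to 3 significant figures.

Required rate k = F/δ = 232/34.2 = 6.7836 N/mm
D = (Gd⁴/(8N_a·k))^(1/3) = (76.9×10³·8.4⁴/(8·10·6.7836))^(1/3)
  = (705491)^(1/3) = 89.0220 mm

89.0 mm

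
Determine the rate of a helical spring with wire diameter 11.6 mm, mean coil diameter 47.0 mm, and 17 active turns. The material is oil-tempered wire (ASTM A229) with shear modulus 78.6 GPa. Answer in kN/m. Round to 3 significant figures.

101 kN/m

k = Gd⁴/(8D³N_a) = (78.6×10³ × 11.6⁴) / (8 × 47.0³ × 17)
  = 1.42316e+09 / 1.41199e+07 = 100.79 N/mm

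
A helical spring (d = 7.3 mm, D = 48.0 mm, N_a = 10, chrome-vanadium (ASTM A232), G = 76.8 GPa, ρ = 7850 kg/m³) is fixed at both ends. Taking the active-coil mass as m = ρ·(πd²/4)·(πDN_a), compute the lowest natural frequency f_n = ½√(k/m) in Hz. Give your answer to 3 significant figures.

112 Hz

k = Gd⁴/(8D³N_a) = (76.8×10³)(7.3⁴)/(8·48.0³·10) = 24.651 N/mm = 24651 N/m
Wire length L = πDN_a = π·48.0·10 = 1508 mm
m = ρ·(πd²/4)·L = 7850 × 41.854×10⁻⁶ m² × 1.508 m = 0.49545 kg
f_n = ½√(k/m) = 0.5·√(24651/0.49545) = 0.5·√(49756) = 111.53 Hz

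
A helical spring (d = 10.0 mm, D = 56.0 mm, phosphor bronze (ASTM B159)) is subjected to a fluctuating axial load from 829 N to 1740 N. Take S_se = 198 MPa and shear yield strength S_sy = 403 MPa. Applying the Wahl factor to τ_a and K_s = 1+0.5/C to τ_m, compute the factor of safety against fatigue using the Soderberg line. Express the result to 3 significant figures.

C = D/d = 56.0/10.0 = 5.6000; K_W = (4C−1)/(4C−4)+0.615/C = 1.2729; K_s = 1+0.5/C = 1.0893
F_a = (F_max−F_min)/2 = 455.5 N; F_m = (F_max+F_min)/2 = 1284.5 N
τ_a = K_W·8F_aD/(πd³) = 1.2729 × 64.956 = 82.68 MPa
τ_m = K_s·8F_mD/(πd³) = 1.0893 × 183.17 = 199.53 MPa
Soderberg: 1/n_f = τ_a/S_se + τ_m/S_sy = 82.68/198 + 199.53/403 = 0.41757 + 0.49511 = 0.91268
n_f = 1/0.91268 = 1.096

1.10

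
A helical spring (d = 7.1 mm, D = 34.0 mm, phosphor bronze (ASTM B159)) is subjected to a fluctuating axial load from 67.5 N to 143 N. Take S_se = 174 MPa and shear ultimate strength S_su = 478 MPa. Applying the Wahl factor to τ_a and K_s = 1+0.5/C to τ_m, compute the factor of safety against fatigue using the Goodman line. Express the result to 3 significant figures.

C = D/d = 34.0/7.1 = 4.7887; K_W = (4C−1)/(4C−4)+0.615/C = 1.3264; K_s = 1+0.5/C = 1.1044
F_a = (F_max−F_min)/2 = 37.75 N; F_m = (F_max+F_min)/2 = 105.25 N
τ_a = K_W·8F_aD/(πd³) = 1.3264 × 9.1319 = 12.112 MPa
τ_m = K_s·8F_mD/(πd³) = 1.1044 × 25.46 = 28.119 MPa
Goodman: 1/n_f = τ_a/S_se + τ_m/S_su = 12.112/174 + 28.119/478 = 0.06961 + 0.05883 = 0.12844
n_f = 1/0.12844 = 7.786

7.79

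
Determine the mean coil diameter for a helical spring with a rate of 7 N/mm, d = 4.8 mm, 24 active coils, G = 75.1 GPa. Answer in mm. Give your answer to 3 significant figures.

D = (Gd⁴/(8N_a·k))^(1/3) = (75.1×10³·4.8⁴/(8·24·7))^(1/3)
  = (29662.4)^(1/3) = 30.9553 mm

31.0 mm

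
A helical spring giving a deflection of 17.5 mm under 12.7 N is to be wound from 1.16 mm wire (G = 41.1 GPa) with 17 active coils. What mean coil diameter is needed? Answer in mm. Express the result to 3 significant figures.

9.10 mm

Required rate k = F/δ = 12.7/17.5 = 0.72571 N/mm
D = (Gd⁴/(8N_a·k))^(1/3) = (41.1×10³·1.16⁴/(8·17·0.72571))^(1/3)
  = (753.996)^(1/3) = 9.1017 mm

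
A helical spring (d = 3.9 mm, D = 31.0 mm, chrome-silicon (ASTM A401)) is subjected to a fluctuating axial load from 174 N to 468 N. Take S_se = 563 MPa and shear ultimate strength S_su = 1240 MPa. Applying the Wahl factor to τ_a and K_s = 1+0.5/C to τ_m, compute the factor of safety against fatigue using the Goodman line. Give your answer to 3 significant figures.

1.29

C = D/d = 31.0/3.9 = 7.9487; K_W = (4C−1)/(4C−4)+0.615/C = 1.1853; K_s = 1+0.5/C = 1.0629
F_a = (F_max−F_min)/2 = 147 N; F_m = (F_max+F_min)/2 = 321 N
τ_a = K_W·8F_aD/(πd³) = 1.1853 × 195.63 = 231.88 MPa
τ_m = K_s·8F_mD/(πd³) = 1.0629 × 427.18 = 454.05 MPa
Goodman: 1/n_f = τ_a/S_se + τ_m/S_su = 231.88/563 + 454.05/1240 = 0.41186 + 0.36617 = 0.77803
n_f = 1/0.77803 = 1.285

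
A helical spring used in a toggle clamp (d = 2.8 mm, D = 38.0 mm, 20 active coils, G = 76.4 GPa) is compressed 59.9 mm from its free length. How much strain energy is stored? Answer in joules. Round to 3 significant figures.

k = Gd⁴/(8D³N_a) = (76.4×10³)(2.8⁴)/(8·38.0³·20) = 0.53488 N/mm
U = ½kδ² = 0.5 × 0.53488 × 59.9² = 959.57 N·mm = 0.95957 J

0.960 J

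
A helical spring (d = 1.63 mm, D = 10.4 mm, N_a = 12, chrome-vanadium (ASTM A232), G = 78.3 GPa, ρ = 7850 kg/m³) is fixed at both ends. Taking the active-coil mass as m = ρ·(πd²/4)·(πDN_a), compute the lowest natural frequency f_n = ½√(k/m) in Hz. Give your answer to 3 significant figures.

k = Gd⁴/(8D³N_a) = (78.3×10³)(1.63⁴)/(8·10.4³·12) = 5.1185 N/mm = 5118.5 N/m
Wire length L = πDN_a = π·10.4·12 = 392.07 mm
m = ρ·(πd²/4)·L = 7850 × 2.0867×10⁻⁶ m² × 0.39207 m = 0.0064224 kg
f_n = ½√(k/m) = 0.5·√(5118.5/0.0064224) = 0.5·√(7.9697e+05) = 446.37 Hz

446 Hz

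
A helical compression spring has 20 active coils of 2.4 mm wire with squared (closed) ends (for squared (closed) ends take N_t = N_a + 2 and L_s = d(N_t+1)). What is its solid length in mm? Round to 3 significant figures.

55.2 mm

squared (closed) ends: N_t = N_a + 2 = 20 + 2 = 22
L_s = d·(N_t+1) = 2.4 × 23 = 55.2 mm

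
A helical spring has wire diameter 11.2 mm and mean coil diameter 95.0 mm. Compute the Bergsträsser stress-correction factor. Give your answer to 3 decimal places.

C = D/d = 95.0/11.2 = 8.4821
K_B = (4C+2)/(4C−3) = 35.929/30.929 = 1.1617

1.162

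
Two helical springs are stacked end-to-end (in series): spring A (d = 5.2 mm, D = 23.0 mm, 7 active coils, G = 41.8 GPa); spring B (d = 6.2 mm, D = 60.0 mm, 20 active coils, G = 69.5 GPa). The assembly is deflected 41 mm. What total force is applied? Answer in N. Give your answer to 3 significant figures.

114 N

k_A = Gd⁴/(8D³N_a) = (41.8×10³)(5.2⁴)/(8·23.0³·7) = 44.856 N/mm
k_B = Gd⁴/(8D³N_a) = (69.5×10³)(6.2⁴)/(8·60.0³·20) = 2.9715 N/mm
Series: 1/k_eq = 1/44.856 + 1/2.9715 = 0.35882; k_eq = 2.7869 N/mm
F = k_eq·δ = 2.7869·41 = 114.26 N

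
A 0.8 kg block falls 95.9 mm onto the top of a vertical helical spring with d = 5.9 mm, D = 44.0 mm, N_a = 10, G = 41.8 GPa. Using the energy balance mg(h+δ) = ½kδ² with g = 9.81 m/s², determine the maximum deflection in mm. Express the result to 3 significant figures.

k = Gd⁴/(8D³N_a) = (41.8×10³)(5.9⁴)/(8·44.0³·10) = 7.4325 N/mm
W = mg = 0.8 × 9.81 = 7.848 N
½kδ² − Wδ − Wh = 0 → δ = (W + √(W² + 2kWh))/k
δ = (7.848 + √(61.591 + 11187.8))/7.4325 = (7.848 + 106.06)/7.4325 = 15.326 mm

15.3 mm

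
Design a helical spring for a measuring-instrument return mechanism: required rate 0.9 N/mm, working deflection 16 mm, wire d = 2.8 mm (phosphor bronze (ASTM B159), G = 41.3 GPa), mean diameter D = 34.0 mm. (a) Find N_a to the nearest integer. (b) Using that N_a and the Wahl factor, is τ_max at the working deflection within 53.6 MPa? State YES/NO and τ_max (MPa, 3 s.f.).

(a) 9 coils; (b) NO, τ_max = 63.3 MPa

N_a = Gd⁴/(8D³k) = (41.3×10³)(2.8⁴)/(8·34.0³·0.9) = 8.97 → N_a = 9
Actual rate k = Gd⁴/(8D³·9) = 0.89704 N/mm
Working load F = kδ = 0.89704·16 = 14.353 N
C = 34.0/2.8 = 12.1429; K_W = (4C−1)/(4C−4)+0.615/C = 1.1180
τ_max = K_W·8FD/(πd³) = 1.1180·56.608 = 63.285 MPa
τ_max > 53.6 MPa → exceeds allowable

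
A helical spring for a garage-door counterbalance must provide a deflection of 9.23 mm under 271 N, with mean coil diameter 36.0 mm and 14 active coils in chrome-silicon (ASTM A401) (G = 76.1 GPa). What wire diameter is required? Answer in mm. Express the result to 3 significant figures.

Required rate k = F/δ = 271/9.23 = 29.361 N/mm
d = (8D³N_a·k / G)^(1/4) = (8·36.0³·14·29.361 / (76.1×10³))^0.25
  = (2016.1)^0.25 = 6.7008 mm

6.70 mm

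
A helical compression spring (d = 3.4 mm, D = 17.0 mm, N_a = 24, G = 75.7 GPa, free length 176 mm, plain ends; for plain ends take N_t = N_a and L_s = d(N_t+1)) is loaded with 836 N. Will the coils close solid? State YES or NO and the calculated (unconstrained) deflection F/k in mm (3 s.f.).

NO, δ = 78.0 mm

k = Gd⁴/(8D³N_a) = (75.7×10³)(3.4⁴)/(8·17.0³·24) = 10.724 N/mm
N_t = 24; L_s = 3.4·25 = 85 mm; δ_solid = L₀ − L_s = 176 − 85 = 91 mm
δ = F/k = 836/10.724 = 77.955 mm
δ < δ_solid → spring does not go solid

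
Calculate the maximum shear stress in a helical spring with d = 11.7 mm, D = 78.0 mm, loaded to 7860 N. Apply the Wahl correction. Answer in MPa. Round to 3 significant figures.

Spring index C = D/d = 78.0/11.7 = 6.6667
K_W = (4C−1)/(4C−4) + 0.615/C = 25.667/22.667 + 0.0922 = 1.2246
τ₀ = 8FD/(πd³) = 8·7860·78.0/(π·11.7³) = 4.90464e+06/5031.6 = 974.76 MPa
τ_max = K·τ₀ = 1.2246 × 974.76 = 1193.7 MPa

1190 MPa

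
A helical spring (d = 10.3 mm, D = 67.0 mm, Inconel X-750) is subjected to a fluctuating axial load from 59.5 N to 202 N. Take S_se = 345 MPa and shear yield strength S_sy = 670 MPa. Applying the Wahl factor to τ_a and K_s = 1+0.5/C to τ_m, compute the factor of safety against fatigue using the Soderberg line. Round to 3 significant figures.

13.8

C = D/d = 67.0/10.3 = 6.5049; K_W = (4C−1)/(4C−4)+0.615/C = 1.2308; K_s = 1+0.5/C = 1.0769
F_a = (F_max−F_min)/2 = 71.25 N; F_m = (F_max+F_min)/2 = 130.75 N
τ_a = K_W·8F_aD/(πd³) = 1.2308 × 11.125 = 13.692 MPa
τ_m = K_s·8F_mD/(πd³) = 1.0769 × 20.415 = 21.984 MPa
Soderberg: 1/n_f = τ_a/S_se + τ_m/S_sy = 13.692/345 + 21.984/670 = 0.03969 + 0.03281 = 0.072499
n_f = 1/0.072499 = 13.79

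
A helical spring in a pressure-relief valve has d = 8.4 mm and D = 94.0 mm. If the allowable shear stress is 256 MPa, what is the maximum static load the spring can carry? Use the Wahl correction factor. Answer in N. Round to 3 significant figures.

C = D/d = 94.0/8.4 = 11.1905
K_W = (4C−1)/(4C−4) + 0.615/C = 43.762/40.762 + 0.0550 = 1.1286
τ_max = K·8FD/(πd³) → F_max = τ_allow·πd³/(8DK)
F_max = 256·π·8.4³/(8·94.0·1.1286) = 4.7668e+05/848.67 = 561.68 N

562 N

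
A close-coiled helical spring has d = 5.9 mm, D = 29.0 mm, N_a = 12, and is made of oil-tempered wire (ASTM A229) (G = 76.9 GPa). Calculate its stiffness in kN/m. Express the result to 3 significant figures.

k = Gd⁴/(8D³N_a) = (76.9×10³ × 5.9⁴) / (8 × 29.0³ × 12)
  = 9.31825e+07 / 2.34134e+06 = 39.799 N/mm

39.8 kN/m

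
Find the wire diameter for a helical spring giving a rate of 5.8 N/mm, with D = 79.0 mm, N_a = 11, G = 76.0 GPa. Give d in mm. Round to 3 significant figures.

d = (8D³N_a·k / G)^(1/4) = (8·79.0³·11·5.8 / (76.0×10³))^0.25
  = (3311.1)^0.25 = 7.5857 mm

7.59 mm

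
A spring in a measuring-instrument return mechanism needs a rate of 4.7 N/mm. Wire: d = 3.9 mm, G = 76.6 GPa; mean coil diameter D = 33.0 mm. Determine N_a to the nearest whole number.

13

N_a = Gd⁴/(8D³k) = (76.6×10³ × 3.9⁴)/(8 × 33.0³ × 4.7)
    = 1.7721e+07 / 1.35123e+06 = 13.11 → 13 coils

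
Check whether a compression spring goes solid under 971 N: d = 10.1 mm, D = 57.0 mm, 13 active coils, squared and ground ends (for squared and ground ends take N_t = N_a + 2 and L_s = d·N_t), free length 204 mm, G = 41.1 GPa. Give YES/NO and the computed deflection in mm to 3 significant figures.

k = Gd⁴/(8D³N_a) = (41.1×10³)(10.1⁴)/(8·57.0³·13) = 22.206 N/mm
N_t = 15; L_s = 10.1·15 = 151.5 mm; δ_solid = L₀ − L_s = 204 − 151.5 = 52.5 mm
δ = F/k = 971/22.206 = 43.727 mm
δ < δ_solid → spring does not go solid

NO, δ = 43.7 mm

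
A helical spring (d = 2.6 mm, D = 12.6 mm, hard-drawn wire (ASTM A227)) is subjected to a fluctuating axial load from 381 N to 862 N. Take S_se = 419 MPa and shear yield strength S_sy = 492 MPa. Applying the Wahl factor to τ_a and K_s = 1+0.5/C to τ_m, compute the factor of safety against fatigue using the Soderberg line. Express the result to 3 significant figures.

0.255

C = D/d = 12.6/2.6 = 4.8462; K_W = (4C−1)/(4C−4)+0.615/C = 1.3219; K_s = 1+0.5/C = 1.1032
F_a = (F_max−F_min)/2 = 240.5 N; F_m = (F_max+F_min)/2 = 621.5 N
τ_a = K_W·8F_aD/(πd³) = 1.3219 × 439.04 = 580.37 MPa
τ_m = K_s·8F_mD/(πd³) = 1.1032 × 1134.6 = 1251.6 MPa
Soderberg: 1/n_f = τ_a/S_se + τ_m/S_sy = 580.37/419 + 1251.6/492 = 1.38513 + 2.54396 = 3.9291
n_f = 1/3.9291 = 0.2545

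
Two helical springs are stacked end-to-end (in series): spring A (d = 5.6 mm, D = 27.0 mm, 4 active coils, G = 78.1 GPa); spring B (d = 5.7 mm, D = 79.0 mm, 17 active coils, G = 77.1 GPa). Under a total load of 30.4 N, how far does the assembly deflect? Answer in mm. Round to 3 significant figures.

25.3 mm

k_A = Gd⁴/(8D³N_a) = (78.1×10³)(5.6⁴)/(8·27.0³·4) = 121.94 N/mm
k_B = Gd⁴/(8D³N_a) = (77.1×10³)(5.7⁴)/(8·79.0³·17) = 1.2138 N/mm
Series: 1/k_eq = 1/121.94 + 1/1.2138 = 0.83209; k_eq = 1.2018 N/mm
δ = F/k_eq = 30.4/1.2018 = 25.295 mm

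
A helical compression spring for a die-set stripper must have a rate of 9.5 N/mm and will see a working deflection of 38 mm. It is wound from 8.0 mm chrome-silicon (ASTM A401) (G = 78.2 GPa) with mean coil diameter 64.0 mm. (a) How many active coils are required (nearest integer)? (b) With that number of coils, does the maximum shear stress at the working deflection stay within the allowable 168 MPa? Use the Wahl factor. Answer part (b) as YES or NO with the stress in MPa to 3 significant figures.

(a) 16 coils; (b) YES, τ_max = 137 MPa

N_a = Gd⁴/(8D³k) = (78.2×10³)(8.0⁴)/(8·64.0³·9.5) = 16.08 → N_a = 16
Actual rate k = Gd⁴/(8D³·16) = 9.5459 N/mm
Working load F = kδ = 9.5459·38 = 362.74 N
C = 64.0/8.0 = 8.0000; K_W = (4C−1)/(4C−4)+0.615/C = 1.1840
τ_max = K_W·8FD/(πd³) = 1.1840·115.47 = 136.71 MPa
τ_max ≤ 168 MPa → acceptable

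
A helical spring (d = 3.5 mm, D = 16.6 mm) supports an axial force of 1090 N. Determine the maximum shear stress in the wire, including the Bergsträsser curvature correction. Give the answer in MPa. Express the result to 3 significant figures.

1410 MPa

Spring index C = D/d = 16.6/3.5 = 4.7429
K_B = (4C+2)/(4C−3) = 20.971/15.971 = 1.3131
τ₀ = 8FD/(πd³) = 8·1090·16.6/(π·3.5³) = 144752/134.7 = 1074.7 MPa
τ_max = K·τ₀ = 1.3131 × 1074.7 = 1411.1 MPa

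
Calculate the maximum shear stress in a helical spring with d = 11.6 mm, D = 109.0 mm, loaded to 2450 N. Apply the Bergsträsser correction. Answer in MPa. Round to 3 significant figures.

499 MPa

Spring index C = D/d = 109.0/11.6 = 9.3966
K_B = (4C+2)/(4C−3) = 39.586/34.586 = 1.1446
τ₀ = 8FD/(πd³) = 8·2450·109.0/(π·11.6³) = 2.1364e+06/4903.7 = 435.67 MPa
τ_max = K·τ₀ = 1.1446 × 435.67 = 498.65 MPa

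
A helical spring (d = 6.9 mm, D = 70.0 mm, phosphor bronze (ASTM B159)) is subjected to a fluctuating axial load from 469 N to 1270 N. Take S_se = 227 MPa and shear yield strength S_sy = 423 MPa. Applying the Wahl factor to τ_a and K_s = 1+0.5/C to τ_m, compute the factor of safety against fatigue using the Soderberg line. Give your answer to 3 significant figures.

C = D/d = 70.0/6.9 = 10.1449; K_W = (4C−1)/(4C−4)+0.615/C = 1.1426; K_s = 1+0.5/C = 1.0493
F_a = (F_max−F_min)/2 = 400.5 N; F_m = (F_max+F_min)/2 = 869.5 N
τ_a = K_W·8F_aD/(πd³) = 1.1426 × 217.32 = 248.31 MPa
τ_m = K_s·8F_mD/(πd³) = 1.0493 × 471.8 = 495.06 MPa
Soderberg: 1/n_f = τ_a/S_se + τ_m/S_sy = 248.31/227 + 495.06/423 = 1.09389 + 1.17034 = 2.2642
n_f = 1/2.2642 = 0.4416

0.442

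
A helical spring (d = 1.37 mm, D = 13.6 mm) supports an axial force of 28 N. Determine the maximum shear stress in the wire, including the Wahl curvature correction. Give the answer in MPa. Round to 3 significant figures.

432 MPa

Spring index C = D/d = 13.6/1.37 = 9.9270
K_W = (4C−1)/(4C−4) + 0.615/C = 38.708/35.708 + 0.0620 = 1.1460
τ₀ = 8FD/(πd³) = 8·28·13.6/(π·1.37³) = 3046.4/8.0781 = 377.12 MPa
τ_max = K·τ₀ = 1.1460 × 377.12 = 432.16 MPa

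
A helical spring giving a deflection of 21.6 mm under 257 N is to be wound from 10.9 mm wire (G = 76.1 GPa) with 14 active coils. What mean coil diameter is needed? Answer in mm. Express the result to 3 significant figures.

Required rate k = F/δ = 257/21.6 = 11.898 N/mm
D = (Gd⁴/(8N_a·k))^(1/3) = (76.1×10³·10.9⁴/(8·14·11.898))^(1/3)
  = (806108)^(1/3) = 93.0674 mm

93.1 mm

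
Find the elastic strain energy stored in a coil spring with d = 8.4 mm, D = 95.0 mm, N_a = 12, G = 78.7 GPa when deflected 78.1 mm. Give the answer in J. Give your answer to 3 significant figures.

k = Gd⁴/(8D³N_a) = (78.7×10³)(8.4⁴)/(8·95.0³·12) = 4.7605 N/mm
U = ½kδ² = 0.5 × 4.7605 × 78.1² = 14519 N·mm = 14.519 J

14.5 J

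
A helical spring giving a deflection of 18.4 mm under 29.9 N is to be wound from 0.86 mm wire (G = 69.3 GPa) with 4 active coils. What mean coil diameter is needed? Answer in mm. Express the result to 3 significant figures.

Required rate k = F/δ = 29.9/18.4 = 1.625 N/mm
D = (Gd⁴/(8N_a·k))^(1/3) = (69.3×10³·0.86⁴/(8·4·1.625))^(1/3)
  = (728.994)^(1/3) = 9.0000 mm

9.00 mm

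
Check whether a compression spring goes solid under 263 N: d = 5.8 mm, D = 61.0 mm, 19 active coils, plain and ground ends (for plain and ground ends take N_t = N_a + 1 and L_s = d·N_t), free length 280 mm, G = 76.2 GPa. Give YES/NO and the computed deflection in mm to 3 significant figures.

k = Gd⁴/(8D³N_a) = (76.2×10³)(5.8⁴)/(8·61.0³·19) = 2.4994 N/mm
N_t = 20; L_s = 5.8·20 = 116 mm; δ_solid = L₀ − L_s = 280 − 116 = 164 mm
δ = F/k = 263/2.4994 = 105.23 mm
δ < δ_solid → spring does not go solid

NO, δ = 105 mm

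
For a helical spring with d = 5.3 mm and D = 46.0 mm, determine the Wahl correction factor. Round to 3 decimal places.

C = D/d = 46.0/5.3 = 8.6792
K_W = (4C−1)/(4C−4) + 0.615/C = 33.717/30.717 + 0.0709 = 1.1685

1.169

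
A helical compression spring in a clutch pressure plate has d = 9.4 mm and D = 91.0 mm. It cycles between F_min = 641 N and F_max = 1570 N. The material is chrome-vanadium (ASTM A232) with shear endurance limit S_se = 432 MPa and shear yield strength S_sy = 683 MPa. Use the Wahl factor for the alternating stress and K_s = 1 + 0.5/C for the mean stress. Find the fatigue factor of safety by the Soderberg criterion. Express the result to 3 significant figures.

C = D/d = 91.0/9.4 = 9.6809; K_W = (4C−1)/(4C−4)+0.615/C = 1.1499; K_s = 1+0.5/C = 1.0516
F_a = (F_max−F_min)/2 = 464.5 N; F_m = (F_max+F_min)/2 = 1105.5 N
τ_a = K_W·8F_aD/(πd³) = 1.1499 × 129.59 = 149.02 MPa
τ_m = K_s·8F_mD/(πd³) = 1.0516 × 308.43 = 324.36 MPa
Soderberg: 1/n_f = τ_a/S_se + τ_m/S_sy = 149.02/432 + 324.36/683 = 0.34496 + 0.47490 = 0.81987
n_f = 1/0.81987 = 1.22

1.22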